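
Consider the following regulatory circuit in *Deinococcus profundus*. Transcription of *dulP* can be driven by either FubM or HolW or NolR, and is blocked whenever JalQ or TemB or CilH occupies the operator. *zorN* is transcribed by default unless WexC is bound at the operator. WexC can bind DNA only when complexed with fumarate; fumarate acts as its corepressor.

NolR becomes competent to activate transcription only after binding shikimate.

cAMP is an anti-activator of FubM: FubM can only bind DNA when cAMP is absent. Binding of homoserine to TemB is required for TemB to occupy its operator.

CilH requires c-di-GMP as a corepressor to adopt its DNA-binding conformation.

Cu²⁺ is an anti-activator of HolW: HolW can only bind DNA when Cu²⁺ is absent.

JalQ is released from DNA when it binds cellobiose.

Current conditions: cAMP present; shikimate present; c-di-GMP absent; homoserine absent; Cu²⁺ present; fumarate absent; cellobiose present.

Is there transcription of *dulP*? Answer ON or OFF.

Cellobiose is present, so JalQ is inactive.
Homoserine is absent, so TemB is inactive.
cAMP is present, so FubM is inactive.
c-di-GMP is absent, so CilH is inactive.
Cu²⁺ is present, so HolW is inactive.
Shikimate is present, so NolR is active.
Activator NolR is present, so *dulP* is transcribed.

ON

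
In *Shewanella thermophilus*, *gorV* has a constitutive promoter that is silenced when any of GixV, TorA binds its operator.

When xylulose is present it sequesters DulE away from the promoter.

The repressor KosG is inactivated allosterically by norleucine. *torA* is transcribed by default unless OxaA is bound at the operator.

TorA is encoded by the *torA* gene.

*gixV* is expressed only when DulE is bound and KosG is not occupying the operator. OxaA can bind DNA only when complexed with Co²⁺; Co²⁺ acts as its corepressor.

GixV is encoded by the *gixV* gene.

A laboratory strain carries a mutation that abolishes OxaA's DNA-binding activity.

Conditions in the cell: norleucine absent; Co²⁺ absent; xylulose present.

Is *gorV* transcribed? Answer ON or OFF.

OFF

Norleucine is absent, so KosG is active.
Xylulose is present, so DulE is inactive.
With repressor KosG bound, *gixV* is not transcribed.
So GixV is not produced.
OxaA is non-functional in this strain, so it has no effect.
With no repressor bound, *torA* is transcribed.
So TorA is produced and active.
With repressor TorA bound, *gorV* is not transcribed.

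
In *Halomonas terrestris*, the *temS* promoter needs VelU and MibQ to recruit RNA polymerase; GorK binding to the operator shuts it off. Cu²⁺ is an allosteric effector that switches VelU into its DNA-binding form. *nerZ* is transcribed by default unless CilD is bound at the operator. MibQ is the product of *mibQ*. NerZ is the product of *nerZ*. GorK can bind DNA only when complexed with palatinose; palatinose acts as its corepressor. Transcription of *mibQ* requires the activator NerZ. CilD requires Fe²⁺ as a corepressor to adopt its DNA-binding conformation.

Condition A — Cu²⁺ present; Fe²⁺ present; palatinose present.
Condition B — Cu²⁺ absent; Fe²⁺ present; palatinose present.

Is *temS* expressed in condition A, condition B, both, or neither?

Condition A:
Cu²⁺ is present, so VelU is active.
Fe²⁺ is present, so CilD is active.
With repressor CilD bound, *nerZ* is not transcribed.
So NerZ is not produced.
Required activator NerZ is absent, so *mibQ* is not transcribed.
So MibQ is not produced.
Palatinose is present, so GorK is active.
With repressor GorK bound, *temS* is not transcribed.
→ *temS* is OFF in A.
Condition B:
Cu²⁺ is absent, so VelU is inactive.
Fe²⁺ is present, so CilD is active.
With repressor CilD bound, *nerZ* is not transcribed.
So NerZ is not produced.
Required activator NerZ is absent, so *mibQ* is not transcribed.
So MibQ is not produced.
Palatinose is present, so GorK is active.
With repressor GorK bound, *temS* is not transcribed.
→ *temS* is OFF in B.

neither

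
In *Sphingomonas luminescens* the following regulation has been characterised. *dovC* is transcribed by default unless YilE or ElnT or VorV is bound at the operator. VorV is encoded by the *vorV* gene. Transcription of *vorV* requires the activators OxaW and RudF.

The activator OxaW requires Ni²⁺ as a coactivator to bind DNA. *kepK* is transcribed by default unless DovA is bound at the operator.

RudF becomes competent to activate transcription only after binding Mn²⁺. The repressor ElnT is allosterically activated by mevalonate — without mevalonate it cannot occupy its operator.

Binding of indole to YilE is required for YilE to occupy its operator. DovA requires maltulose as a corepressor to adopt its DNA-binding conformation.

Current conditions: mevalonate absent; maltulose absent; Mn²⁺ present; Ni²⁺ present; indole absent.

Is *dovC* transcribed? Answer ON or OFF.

OFF

Indole is absent, so YilE is inactive.
Mevalonate is absent, so ElnT is inactive.
Ni²⁺ is present, so OxaW is active.
Mn²⁺ is present, so RudF is active.
No repressor is bound and OxaW and RudF are active, so *vorV* is transcribed.
So VorV is produced and active.
With repressor VorV bound, *dovC* is not transcribed.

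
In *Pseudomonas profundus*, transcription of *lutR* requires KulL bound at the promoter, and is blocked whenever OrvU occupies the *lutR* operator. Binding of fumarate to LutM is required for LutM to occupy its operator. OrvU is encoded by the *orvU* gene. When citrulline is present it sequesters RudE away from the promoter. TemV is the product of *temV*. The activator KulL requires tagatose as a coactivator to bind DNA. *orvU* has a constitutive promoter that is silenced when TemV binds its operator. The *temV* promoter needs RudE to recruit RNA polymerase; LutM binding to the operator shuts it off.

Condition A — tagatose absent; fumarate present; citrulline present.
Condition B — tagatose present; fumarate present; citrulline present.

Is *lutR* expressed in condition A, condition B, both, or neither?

Condition A:
Tagatose is absent, so KulL is inactive.
Fumarate is present, so LutM is active.
Citrulline is present, so RudE is inactive.
With repressor LutM bound, *temV* is not transcribed.
So TemV is not produced.
With no repressor bound, *orvU* is transcribed.
So OrvU is produced and active.
With repressor OrvU bound, *lutR* is not transcribed.
→ *lutR* is OFF in A.
Condition B:
Tagatose is present, so KulL is active.
Fumarate is present, so LutM is active.
Citrulline is present, so RudE is inactive.
With repressor LutM bound, *temV* is not transcribed.
So TemV is not produced.
With no repressor bound, *orvU* is transcribed.
So OrvU is produced and active.
With repressor OrvU bound, *lutR* is not transcribed.
→ *lutR* is OFF in B.

neither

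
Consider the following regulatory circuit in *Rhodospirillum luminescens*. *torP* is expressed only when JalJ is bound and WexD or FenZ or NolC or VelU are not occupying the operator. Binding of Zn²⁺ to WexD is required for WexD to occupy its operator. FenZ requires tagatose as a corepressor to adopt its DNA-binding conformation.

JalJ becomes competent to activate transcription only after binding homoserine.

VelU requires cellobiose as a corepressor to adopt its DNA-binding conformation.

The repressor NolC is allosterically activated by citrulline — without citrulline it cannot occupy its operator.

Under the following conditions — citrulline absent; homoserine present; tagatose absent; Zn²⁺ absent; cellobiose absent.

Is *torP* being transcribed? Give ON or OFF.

ON

Homoserine is present, so JalJ is active.
Zn²⁺ is absent, so WexD is inactive.
Tagatose is absent, so FenZ is inactive.
Citrulline is absent, so NolC is inactive.
Cellobiose is absent, so VelU is inactive.
No repressor is bound and JalJ is active, so *torP* is transcribed.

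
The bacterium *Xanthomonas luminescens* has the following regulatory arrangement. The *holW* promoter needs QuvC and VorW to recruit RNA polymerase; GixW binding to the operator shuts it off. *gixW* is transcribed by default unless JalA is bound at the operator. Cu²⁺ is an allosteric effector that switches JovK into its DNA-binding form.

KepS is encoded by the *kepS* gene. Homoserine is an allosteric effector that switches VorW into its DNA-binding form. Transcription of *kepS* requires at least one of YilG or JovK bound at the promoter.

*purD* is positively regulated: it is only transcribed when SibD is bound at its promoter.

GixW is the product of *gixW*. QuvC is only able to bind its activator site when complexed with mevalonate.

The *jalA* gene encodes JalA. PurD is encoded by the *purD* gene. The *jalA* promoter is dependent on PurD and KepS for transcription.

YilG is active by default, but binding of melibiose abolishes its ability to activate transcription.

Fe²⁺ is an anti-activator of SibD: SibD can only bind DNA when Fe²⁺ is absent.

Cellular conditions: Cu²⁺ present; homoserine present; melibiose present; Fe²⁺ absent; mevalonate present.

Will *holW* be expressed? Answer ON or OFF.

Mevalonate is present, so QuvC is active.
Homoserine is present, so VorW is active.
Fe²⁺ is absent, so SibD is active.
No repressor is bound and SibD is active, so *purD* is transcribed.
So PurD is produced and active.
Melibiose is present, so YilG is inactive.
Cu²⁺ is present, so JovK is active.
Activator JovK is present, so *kepS* is transcribed.
So KepS is produced and active.
No repressor is bound and PurD and KepS are active, so *jalA* is transcribed.
So JalA is produced and active.
With repressor JalA bound, *gixW* is not transcribed.
So GixW is not produced.
No repressor is bound and QuvC and VorW are active, so *holW* is transcribed.

ON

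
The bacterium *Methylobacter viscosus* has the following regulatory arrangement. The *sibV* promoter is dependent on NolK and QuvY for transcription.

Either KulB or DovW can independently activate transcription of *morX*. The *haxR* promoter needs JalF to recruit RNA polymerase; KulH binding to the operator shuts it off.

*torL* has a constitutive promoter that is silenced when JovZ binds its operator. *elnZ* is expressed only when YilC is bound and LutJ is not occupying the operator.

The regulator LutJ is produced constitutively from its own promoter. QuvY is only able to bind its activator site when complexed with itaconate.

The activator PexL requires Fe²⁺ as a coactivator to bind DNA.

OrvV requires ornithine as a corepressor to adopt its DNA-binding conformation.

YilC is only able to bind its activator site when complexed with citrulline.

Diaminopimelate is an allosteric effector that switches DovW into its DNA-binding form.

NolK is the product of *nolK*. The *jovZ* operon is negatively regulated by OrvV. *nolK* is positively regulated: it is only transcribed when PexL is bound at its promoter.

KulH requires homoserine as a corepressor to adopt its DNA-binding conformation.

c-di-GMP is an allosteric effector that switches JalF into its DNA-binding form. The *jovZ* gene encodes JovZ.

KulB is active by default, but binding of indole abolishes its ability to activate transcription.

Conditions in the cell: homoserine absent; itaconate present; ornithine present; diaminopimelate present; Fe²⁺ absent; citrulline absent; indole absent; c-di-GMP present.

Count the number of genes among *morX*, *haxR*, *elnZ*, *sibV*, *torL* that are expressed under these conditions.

Indole is absent, so KulB is active.
Diaminopimelate is present, so DovW is active.
Activator KulB is present, so *morX* is transcribed.
→ *morX* is ON.
c-di-GMP is present, so JalF is active.
Homoserine is absent, so KulH is inactive.
No repressor is bound and JalF is active, so *haxR* is transcribed.
→ *haxR* is ON.
Citrulline is absent, so YilC is inactive.
LutJ is produced constitutively and is active.
With repressor LutJ bound, *elnZ* is not transcribed.
→ *elnZ* is OFF.
Fe²⁺ is absent, so PexL is inactive.
Required activator PexL is absent, so *nolK* is not transcribed.
So NolK is not produced.
Itaconate is present, so QuvY is active.
Required activator NolK is absent, so *sibV* is not transcribed.
→ *sibV* is OFF.
Ornithine is present, so OrvV is active.
With repressor OrvV bound, *jovZ* is not transcribed.
So JovZ is not produced.
With no repressor bound, *torL* is transcribed.
→ *torL* is ON.
3 of the 5 genes are transcribed.

3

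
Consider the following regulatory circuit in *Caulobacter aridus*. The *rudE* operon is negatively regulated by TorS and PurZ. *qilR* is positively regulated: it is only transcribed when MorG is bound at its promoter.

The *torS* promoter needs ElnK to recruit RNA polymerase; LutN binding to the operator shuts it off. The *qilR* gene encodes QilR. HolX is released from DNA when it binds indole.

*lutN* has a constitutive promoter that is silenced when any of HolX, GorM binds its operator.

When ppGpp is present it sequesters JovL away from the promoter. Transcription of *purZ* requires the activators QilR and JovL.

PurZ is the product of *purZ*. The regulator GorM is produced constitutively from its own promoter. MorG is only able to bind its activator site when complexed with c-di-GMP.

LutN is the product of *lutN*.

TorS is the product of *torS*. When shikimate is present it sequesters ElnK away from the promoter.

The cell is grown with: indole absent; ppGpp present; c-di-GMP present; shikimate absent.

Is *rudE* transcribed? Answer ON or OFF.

OFF

Shikimate is absent, so ElnK is active.
Indole is absent, so HolX is active.
GorM is produced constitutively and is active.
With repressor HolX bound, *lutN* is not transcribed.
So LutN is not produced.
No repressor is bound and ElnK is active, so *torS* is transcribed.
So TorS is produced and active.
c-di-GMP is present, so MorG is active.
No repressor is bound and MorG is active, so *qilR* is transcribed.
So QilR is produced and active.
ppGpp is present, so JovL is inactive.
Required activator JovL is absent, so *purZ* is not transcribed.
So PurZ is not produced.
With repressor TorS bound, *rudE* is not transcribed.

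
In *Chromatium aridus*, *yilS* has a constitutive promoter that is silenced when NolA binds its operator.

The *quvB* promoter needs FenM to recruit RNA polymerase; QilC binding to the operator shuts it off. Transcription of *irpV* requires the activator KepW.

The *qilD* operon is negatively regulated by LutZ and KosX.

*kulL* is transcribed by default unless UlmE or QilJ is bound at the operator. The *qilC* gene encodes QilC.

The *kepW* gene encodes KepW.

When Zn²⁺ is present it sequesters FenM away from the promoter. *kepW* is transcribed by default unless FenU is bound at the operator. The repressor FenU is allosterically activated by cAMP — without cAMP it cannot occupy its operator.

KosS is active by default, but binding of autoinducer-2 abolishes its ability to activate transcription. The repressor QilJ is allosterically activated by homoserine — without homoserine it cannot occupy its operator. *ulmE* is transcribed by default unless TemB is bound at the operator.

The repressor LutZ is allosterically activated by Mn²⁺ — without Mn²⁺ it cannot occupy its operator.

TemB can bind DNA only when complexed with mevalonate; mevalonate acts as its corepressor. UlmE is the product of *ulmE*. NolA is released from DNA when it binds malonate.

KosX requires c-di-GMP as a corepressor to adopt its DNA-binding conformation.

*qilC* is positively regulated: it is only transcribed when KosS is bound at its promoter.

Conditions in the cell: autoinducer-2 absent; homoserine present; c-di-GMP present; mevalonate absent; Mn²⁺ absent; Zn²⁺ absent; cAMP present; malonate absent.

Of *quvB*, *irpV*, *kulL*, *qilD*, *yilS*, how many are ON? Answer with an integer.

Autoinducer-2 is absent, so KosS is active.
No repressor is bound and KosS is active, so *qilC* is transcribed.
So QilC is produced and active.
Zn²⁺ is absent, so FenM is active.
With repressor QilC bound, *quvB* is not transcribed.
→ *quvB* is OFF.
cAMP is present, so FenU is active.
With repressor FenU bound, *kepW* is not transcribed.
So KepW is not produced.
Required activator KepW is absent, so *irpV* is not transcribed.
→ *irpV* is OFF.
Mevalonate is absent, so TemB is inactive.
With no repressor bound, *ulmE* is transcribed.
So UlmE is produced and active.
Homoserine is present, so QilJ is active.
With repressor UlmE bound, *kulL* is not transcribed.
→ *kulL* is OFF.
Mn²⁺ is absent, so LutZ is inactive.
c-di-GMP is present, so KosX is active.
With repressor KosX bound, *qilD* is not transcribed.
→ *qilD* is OFF.
Malonate is absent, so NolA is active.
With repressor NolA bound, *yilS* is not transcribed.
→ *yilS* is OFF.
0 of the 5 genes are transcribed.

0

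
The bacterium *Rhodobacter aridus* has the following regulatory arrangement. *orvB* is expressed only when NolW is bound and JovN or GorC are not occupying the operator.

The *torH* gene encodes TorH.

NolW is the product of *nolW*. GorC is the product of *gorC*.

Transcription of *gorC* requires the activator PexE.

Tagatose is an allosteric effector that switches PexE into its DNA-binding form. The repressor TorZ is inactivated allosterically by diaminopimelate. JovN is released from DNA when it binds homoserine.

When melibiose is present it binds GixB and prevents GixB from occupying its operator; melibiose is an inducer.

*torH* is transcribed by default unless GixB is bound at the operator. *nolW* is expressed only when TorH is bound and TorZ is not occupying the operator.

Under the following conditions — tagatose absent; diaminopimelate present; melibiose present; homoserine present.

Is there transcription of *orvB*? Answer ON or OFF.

Melibiose is present, so GixB is inactive.
With no repressor bound, *torH* is transcribed.
So TorH is produced and active.
Diaminopimelate is present, so TorZ is inactive.
No repressor is bound and TorH is active, so *nolW* is transcribed.
So NolW is produced and active.
Homoserine is present, so JovN is inactive.
Tagatose is absent, so PexE is inactive.
Required activator PexE is absent, so *gorC* is not transcribed.
So GorC is not produced.
No repressor is bound and NolW is active, so *orvB* is transcribed.

ON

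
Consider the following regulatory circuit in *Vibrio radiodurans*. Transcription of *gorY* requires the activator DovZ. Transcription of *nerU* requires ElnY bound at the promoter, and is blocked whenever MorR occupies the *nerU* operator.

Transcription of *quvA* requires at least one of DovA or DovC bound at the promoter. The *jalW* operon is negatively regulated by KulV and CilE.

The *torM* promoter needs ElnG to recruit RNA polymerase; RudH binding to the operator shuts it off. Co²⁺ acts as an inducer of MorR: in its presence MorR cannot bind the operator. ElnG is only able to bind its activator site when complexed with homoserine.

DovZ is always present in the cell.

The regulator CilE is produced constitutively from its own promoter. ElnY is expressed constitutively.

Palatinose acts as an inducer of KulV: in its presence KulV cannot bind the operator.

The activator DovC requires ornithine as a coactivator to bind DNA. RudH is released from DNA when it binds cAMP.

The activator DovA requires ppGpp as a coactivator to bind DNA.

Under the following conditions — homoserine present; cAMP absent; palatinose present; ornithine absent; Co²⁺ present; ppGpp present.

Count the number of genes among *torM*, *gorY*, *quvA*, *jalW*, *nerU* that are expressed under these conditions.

cAMP is absent, so RudH is active.
Homoserine is present, so ElnG is active.
With repressor RudH bound, *torM* is not transcribed.
→ *torM* is OFF.
DovZ is produced constitutively and is active.
No repressor is bound and DovZ is active, so *gorY* is transcribed.
→ *gorY* is ON.
ppGpp is present, so DovA is active.
Ornithine is absent, so DovC is inactive.
Activator DovA is present, so *quvA* is transcribed.
→ *quvA* is ON.
Palatinose is present, so KulV is inactive.
CilE is produced constitutively and is active.
With repressor CilE bound, *jalW* is not transcribed.
→ *jalW* is OFF.
Co²⁺ is present, so MorR is inactive.
ElnY is produced constitutively and is active.
No repressor is bound and ElnY is active, so *nerU* is transcribed.
→ *nerU* is ON.
3 of the 5 genes are transcribed.

3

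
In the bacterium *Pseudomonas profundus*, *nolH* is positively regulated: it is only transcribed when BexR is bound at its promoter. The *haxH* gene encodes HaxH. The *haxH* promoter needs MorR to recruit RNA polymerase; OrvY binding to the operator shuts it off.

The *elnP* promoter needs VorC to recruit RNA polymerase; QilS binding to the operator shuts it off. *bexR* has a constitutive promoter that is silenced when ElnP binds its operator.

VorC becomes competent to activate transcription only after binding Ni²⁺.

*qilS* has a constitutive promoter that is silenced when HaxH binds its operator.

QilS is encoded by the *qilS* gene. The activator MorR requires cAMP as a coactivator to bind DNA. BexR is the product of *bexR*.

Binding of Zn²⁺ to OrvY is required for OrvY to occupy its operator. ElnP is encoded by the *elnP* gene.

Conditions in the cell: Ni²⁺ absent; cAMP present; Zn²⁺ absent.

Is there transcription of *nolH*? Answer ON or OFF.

ON

Zn²⁺ is absent, so OrvY is inactive.
cAMP is present, so MorR is active.
No repressor is bound and MorR is active, so *haxH* is transcribed.
So HaxH is produced and active.
With repressor HaxH bound, *qilS* is not transcribed.
So QilS is not produced.
Ni²⁺ is absent, so VorC is inactive.
Required activator VorC is absent, so *elnP* is not transcribed.
So ElnP is not produced.
With no repressor bound, *bexR* is transcribed.
So BexR is produced and active.
No repressor is bound and BexR is active, so *nolH* is transcribed.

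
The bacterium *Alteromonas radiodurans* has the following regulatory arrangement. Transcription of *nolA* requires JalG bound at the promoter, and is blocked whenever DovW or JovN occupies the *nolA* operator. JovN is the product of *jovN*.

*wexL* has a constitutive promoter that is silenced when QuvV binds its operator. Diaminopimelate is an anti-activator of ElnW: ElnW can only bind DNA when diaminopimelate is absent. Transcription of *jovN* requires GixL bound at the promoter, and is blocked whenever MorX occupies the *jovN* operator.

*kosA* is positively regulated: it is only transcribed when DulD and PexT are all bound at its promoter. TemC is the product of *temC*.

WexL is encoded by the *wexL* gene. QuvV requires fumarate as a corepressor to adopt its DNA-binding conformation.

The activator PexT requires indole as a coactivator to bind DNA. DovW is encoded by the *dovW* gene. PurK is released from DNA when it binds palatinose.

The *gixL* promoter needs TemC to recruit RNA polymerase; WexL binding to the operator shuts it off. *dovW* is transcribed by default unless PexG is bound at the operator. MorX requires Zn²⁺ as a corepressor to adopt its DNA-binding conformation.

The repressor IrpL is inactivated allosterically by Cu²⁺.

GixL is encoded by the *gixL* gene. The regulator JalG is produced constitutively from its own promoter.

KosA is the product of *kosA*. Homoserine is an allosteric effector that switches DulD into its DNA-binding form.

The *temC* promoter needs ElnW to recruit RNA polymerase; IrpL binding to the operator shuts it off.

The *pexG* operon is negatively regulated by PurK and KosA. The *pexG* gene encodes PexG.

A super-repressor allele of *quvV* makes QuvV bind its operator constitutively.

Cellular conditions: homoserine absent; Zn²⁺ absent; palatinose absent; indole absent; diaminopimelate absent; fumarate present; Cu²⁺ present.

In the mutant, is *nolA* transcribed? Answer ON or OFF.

OFF

Palatinose is absent, so PurK is active.
Homoserine is absent, so DulD is inactive.
Indole is absent, so PexT is inactive.
Required activator DulD is absent, so *kosA* is not transcribed.
So KosA is not produced.
With repressor PurK bound, *pexG* is not transcribed.
So PexG is not produced.
With no repressor bound, *dovW* is transcribed.
So DovW is produced and active.
QuvV is constitutively active in this strain.
With repressor QuvV bound, *wexL* is not transcribed.
So WexL is not produced.
Diaminopimelate is absent, so ElnW is active.
Cu²⁺ is present, so IrpL is inactive.
No repressor is bound and ElnW is active, so *temC* is transcribed.
So TemC is produced and active.
No repressor is bound and TemC is active, so *gixL* is transcribed.
So GixL is produced and active.
Zn²⁺ is absent, so MorX is inactive.
No repressor is bound and GixL is active, so *jovN* is transcribed.
So JovN is produced and active.
JalG is produced constitutively and is active.
With repressor DovW bound, *nolA* is not transcribed.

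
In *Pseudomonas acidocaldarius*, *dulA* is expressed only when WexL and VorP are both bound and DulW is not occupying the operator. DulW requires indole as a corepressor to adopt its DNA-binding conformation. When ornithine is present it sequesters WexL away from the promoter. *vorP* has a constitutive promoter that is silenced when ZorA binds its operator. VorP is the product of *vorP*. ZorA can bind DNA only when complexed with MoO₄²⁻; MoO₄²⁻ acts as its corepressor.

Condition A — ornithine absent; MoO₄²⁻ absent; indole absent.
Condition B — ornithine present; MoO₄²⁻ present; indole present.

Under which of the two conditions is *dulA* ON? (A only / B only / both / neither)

Condition A:
Ornithine is absent, so WexL is active.
MoO₄²⁻ is absent, so ZorA is inactive.
With no repressor bound, *vorP* is transcribed.
So VorP is produced and active.
Indole is absent, so DulW is inactive.
No repressor is bound and WexL and VorP are active, so *dulA* is transcribed.
→ *dulA* is ON in A.
Condition B:
Ornithine is present, so WexL is inactive.
MoO₄²⁻ is present, so ZorA is active.
With repressor ZorA bound, *vorP* is not transcribed.
So VorP is not produced.
Indole is present, so DulW is active.
With repressor DulW bound, *dulA* is not transcribed.
→ *dulA* is OFF in B.

A only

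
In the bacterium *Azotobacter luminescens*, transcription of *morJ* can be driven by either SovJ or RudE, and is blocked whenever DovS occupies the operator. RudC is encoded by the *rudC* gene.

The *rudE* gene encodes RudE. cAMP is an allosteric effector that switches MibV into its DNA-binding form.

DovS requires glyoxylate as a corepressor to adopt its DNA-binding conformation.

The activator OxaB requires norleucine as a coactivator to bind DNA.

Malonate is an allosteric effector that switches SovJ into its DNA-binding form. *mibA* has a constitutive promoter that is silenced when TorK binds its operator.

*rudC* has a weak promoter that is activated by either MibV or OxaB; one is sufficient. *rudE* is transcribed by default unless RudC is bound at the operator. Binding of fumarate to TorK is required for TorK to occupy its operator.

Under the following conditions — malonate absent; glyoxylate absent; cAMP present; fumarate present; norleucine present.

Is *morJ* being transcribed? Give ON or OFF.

Malonate is absent, so SovJ is inactive.
Glyoxylate is absent, so DovS is inactive.
cAMP is present, so MibV is active.
Norleucine is present, so OxaB is active.
Activator MibV is present, so *rudC* is transcribed.
So RudC is produced and active.
With repressor RudC bound, *rudE* is not transcribed.
So RudE is not produced.
No activator is available at the *morJ* promoter, so *morJ* is not transcribed.

OFF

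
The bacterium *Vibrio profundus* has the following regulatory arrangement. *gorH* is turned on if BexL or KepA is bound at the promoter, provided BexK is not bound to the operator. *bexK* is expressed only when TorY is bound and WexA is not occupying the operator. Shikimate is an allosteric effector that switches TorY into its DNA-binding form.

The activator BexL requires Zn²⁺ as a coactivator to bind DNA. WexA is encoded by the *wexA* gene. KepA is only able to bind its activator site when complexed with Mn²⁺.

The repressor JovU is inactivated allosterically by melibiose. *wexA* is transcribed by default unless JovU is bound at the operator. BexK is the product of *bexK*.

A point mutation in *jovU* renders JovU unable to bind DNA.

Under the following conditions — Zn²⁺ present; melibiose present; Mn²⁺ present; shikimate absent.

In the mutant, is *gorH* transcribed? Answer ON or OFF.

ON

Zn²⁺ is present, so BexL is active.
Mn²⁺ is present, so KepA is active.
JovU is non-functional in this strain, so it has no effect.
With no repressor bound, *wexA* is transcribed.
So WexA is produced and active.
Shikimate is absent, so TorY is inactive.
With repressor WexA bound, *bexK* is not transcribed.
So BexK is not produced.
Activator BexL is present, so *gorH* is transcribed.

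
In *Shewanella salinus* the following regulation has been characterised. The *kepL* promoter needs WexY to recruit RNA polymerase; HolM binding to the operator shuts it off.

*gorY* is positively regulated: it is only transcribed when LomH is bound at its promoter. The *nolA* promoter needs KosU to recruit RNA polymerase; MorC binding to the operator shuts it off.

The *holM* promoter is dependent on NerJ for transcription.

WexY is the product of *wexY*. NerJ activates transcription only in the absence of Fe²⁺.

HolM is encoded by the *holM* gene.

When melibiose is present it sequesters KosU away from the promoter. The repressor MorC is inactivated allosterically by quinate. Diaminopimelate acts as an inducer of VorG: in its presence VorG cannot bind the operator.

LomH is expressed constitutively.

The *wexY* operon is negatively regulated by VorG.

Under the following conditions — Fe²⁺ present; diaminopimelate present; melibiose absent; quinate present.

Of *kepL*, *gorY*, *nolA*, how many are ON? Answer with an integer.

Fe²⁺ is present, so NerJ is inactive.
Required activator NerJ is absent, so *holM* is not transcribed.
So HolM is not produced.
Diaminopimelate is present, so VorG is inactive.
With no repressor bound, *wexY* is transcribed.
So WexY is produced and active.
No repressor is bound and WexY is active, so *kepL* is transcribed.
→ *kepL* is ON.
LomH is produced constitutively and is active.
No repressor is bound and LomH is active, so *gorY* is transcribed.
→ *gorY* is ON.
Melibiose is absent, so KosU is active.
Quinate is present, so MorC is inactive.
No repressor is bound and KosU is active, so *nolA* is transcribed.
→ *nolA* is ON.
3 of the 3 genes are transcribed.

3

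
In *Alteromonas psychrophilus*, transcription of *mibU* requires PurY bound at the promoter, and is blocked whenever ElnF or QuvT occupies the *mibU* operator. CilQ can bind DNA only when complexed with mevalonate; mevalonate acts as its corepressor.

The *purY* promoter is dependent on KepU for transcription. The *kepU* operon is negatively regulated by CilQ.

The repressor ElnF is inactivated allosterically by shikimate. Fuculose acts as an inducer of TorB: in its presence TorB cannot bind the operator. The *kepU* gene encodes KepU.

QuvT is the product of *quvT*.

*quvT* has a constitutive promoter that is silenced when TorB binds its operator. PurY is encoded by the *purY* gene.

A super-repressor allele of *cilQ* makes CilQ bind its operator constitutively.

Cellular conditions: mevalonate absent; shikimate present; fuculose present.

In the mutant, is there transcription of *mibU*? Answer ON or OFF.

CilQ is constitutively active in this strain.
With repressor CilQ bound, *kepU* is not transcribed.
So KepU is not produced.
Required activator KepU is absent, so *purY* is not transcribed.
So PurY is not produced.
Shikimate is present, so ElnF is inactive.
Fuculose is present, so TorB is inactive.
With no repressor bound, *quvT* is transcribed.
So QuvT is produced and active.
With repressor QuvT bound, *mibU* is not transcribed.

OFF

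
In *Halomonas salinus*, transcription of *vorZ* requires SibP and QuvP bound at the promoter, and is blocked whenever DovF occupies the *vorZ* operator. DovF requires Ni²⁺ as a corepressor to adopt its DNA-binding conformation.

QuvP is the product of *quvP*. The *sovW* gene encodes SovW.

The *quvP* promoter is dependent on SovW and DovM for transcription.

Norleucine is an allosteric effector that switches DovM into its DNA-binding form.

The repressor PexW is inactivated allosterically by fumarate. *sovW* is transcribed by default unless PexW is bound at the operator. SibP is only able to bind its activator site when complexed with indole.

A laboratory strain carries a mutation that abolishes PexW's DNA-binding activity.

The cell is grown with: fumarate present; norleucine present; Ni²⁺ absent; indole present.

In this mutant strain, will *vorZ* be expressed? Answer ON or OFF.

ON

Indole is present, so SibP is active.
Ni²⁺ is absent, so DovF is inactive.
PexW is non-functional in this strain, so it has no effect.
With no repressor bound, *sovW* is transcribed.
So SovW is produced and active.
Norleucine is present, so DovM is active.
No repressor is bound and SovW and DovM are active, so *quvP* is transcribed.
So QuvP is produced and active.
No repressor is bound and SibP and QuvP are active, so *vorZ* is transcribed.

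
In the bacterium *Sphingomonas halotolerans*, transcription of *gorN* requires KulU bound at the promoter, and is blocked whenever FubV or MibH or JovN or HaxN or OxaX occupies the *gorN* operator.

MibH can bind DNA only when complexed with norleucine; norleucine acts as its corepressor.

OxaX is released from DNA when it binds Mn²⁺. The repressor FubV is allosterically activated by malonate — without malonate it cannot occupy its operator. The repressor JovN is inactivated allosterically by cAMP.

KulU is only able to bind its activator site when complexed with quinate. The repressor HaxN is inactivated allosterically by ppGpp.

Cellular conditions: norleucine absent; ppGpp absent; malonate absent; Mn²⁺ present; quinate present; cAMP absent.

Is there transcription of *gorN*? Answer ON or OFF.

OFF

Quinate is present, so KulU is active.
Malonate is absent, so FubV is inactive.
Norleucine is absent, so MibH is inactive.
cAMP is absent, so JovN is active.
ppGpp is absent, so HaxN is active.
Mn²⁺ is present, so OxaX is inactive.
With repressor JovN bound, *gorN* is not transcribed.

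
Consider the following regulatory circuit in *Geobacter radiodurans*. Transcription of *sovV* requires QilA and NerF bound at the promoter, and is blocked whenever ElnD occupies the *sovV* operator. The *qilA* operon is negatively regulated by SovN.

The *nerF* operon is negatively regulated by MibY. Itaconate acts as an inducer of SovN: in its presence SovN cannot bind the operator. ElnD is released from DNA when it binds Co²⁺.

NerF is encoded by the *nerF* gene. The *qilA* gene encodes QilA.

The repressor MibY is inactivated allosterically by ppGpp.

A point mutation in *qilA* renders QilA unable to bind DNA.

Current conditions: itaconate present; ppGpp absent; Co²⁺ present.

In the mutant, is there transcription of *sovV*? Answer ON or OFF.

OFF

Co²⁺ is present, so ElnD is inactive.
QilA is non-functional in this strain, so it has no effect.
ppGpp is absent, so MibY is active.
With repressor MibY bound, *nerF* is not transcribed.
So NerF is not produced.
Required activator QilA is absent, so *sovV* is not transcribed.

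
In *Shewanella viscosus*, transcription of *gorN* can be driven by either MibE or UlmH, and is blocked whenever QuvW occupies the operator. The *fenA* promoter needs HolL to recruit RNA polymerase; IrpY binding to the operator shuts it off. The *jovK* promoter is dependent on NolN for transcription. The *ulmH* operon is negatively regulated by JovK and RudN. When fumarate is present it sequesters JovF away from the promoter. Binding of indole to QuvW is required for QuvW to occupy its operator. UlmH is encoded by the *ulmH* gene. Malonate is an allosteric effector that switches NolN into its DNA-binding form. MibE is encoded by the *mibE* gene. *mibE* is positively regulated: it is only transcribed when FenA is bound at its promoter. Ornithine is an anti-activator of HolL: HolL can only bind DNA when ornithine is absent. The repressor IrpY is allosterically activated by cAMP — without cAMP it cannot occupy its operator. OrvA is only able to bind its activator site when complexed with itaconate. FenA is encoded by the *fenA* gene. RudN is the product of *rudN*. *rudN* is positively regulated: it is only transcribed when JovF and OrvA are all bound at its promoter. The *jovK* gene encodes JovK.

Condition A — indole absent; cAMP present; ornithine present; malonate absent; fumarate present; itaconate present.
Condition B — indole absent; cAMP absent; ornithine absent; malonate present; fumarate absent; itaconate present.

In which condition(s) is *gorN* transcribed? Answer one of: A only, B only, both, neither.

Condition A:
Indole is absent, so QuvW is inactive.
cAMP is present, so IrpY is active.
Ornithine is present, so HolL is inactive.
With repressor IrpY bound, *fenA* is not transcribed.
So FenA is not produced.
Required activator FenA is absent, so *mibE* is not transcribed.
So MibE is not produced.
Malonate is absent, so NolN is inactive.
Required activator NolN is absent, so *jovK* is not transcribed.
So JovK is not produced.
Fumarate is present, so JovF is inactive.
Itaconate is present, so OrvA is active.
Required activator JovF is absent, so *rudN* is not transcribed.
So RudN is not produced.
With no repressor bound, *ulmH* is transcribed.
So UlmH is produced and active.
Activator UlmH is present, so *gorN* is transcribed.
→ *gorN* is ON in A.
Condition B:
Indole is absent, so QuvW is inactive.
cAMP is absent, so IrpY is inactive.
Ornithine is absent, so HolL is active.
No repressor is bound and HolL is active, so *fenA* is transcribed.
So FenA is produced and active.
No repressor is bound and FenA is active, so *mibE* is transcribed.
So MibE is produced and active.
Malonate is present, so NolN is active.
No repressor is bound and NolN is active, so *jovK* is transcribed.
So JovK is produced and active.
Fumarate is absent, so JovF is active.
Itaconate is present, so OrvA is active.
No repressor is bound and JovF and OrvA are active, so *rudN* is transcribed.
So RudN is produced and active.
With repressor JovK bound, *ulmH* is not transcribed.
So UlmH is not produced.
Activator MibE is present, so *gorN* is transcribed.
→ *gorN* is ON in B.

both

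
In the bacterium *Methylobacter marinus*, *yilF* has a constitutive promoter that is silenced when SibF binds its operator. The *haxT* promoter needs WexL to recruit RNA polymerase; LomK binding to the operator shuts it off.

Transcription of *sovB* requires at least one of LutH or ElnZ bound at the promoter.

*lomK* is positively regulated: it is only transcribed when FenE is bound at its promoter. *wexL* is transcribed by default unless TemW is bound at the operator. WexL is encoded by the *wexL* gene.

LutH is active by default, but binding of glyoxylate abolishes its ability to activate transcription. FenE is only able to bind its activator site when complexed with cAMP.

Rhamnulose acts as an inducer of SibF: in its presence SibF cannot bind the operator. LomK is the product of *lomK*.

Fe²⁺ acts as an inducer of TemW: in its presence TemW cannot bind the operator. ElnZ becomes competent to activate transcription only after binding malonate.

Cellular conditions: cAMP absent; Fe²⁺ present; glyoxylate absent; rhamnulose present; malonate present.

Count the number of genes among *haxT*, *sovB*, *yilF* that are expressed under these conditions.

cAMP is absent, so FenE is inactive.
Required activator FenE is absent, so *lomK* is not transcribed.
So LomK is not produced.
Fe²⁺ is present, so TemW is inactive.
With no repressor bound, *wexL* is transcribed.
So WexL is produced and active.
No repressor is bound and WexL is active, so *haxT* is transcribed.
→ *haxT* is ON.
Glyoxylate is absent, so LutH is active.
Malonate is present, so ElnZ is active.
Activator LutH is present, so *sovB* is transcribed.
→ *sovB* is ON.
Rhamnulose is present, so SibF is inactive.
With no repressor bound, *yilF* is transcribed.
→ *yilF* is ON.
3 of the 3 genes are transcribed.

3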